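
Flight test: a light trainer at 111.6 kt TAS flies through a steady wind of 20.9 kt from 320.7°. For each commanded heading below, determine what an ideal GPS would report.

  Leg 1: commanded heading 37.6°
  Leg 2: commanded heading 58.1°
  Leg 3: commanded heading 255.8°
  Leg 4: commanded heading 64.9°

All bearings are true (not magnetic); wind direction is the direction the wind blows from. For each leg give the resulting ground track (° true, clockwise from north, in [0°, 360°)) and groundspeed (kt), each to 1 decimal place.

Leg 1: heading 37.6°; drift +10.8° → track 48.4°, groundspeed 108.8 kt
Leg 2: heading 58.1°; drift +10.3° → track 68.4°, groundspeed 116.2 kt
Leg 3: heading 255.8°; drift -10.4° → track 245.4°, groundspeed 104.5 kt
Leg 4: heading 64.9°; drift +9.8° → track 74.7°, groundspeed 118.5 kt

Leg 1: track=48.4°, groundspeed=108.8 kt
Leg 2: track=68.4°, groundspeed=116.2 kt
Leg 3: track=245.4°, groundspeed=104.5 kt
Leg 4: track=74.7°, groundspeed=118.5 kt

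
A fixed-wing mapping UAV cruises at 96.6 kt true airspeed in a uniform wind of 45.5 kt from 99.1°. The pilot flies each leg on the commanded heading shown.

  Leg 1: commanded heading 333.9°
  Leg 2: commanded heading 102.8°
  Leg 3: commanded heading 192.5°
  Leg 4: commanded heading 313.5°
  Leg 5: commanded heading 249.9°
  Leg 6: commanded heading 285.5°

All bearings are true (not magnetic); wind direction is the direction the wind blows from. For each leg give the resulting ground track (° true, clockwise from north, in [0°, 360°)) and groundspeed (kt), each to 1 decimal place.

Leg 1: track=317.1°, groundspeed=128.3 kt
Leg 2: track=106.1°, groundspeed=51.3 kt
Leg 3: track=217.1°, groundspeed=109.2 kt
Leg 4: track=302.7°, groundspeed=136.6 kt
Leg 5: track=259.1°, groundspeed=138.1 kt
Leg 6: track=283.5°, groundspeed=141.9 kt

Leg 1: heading 333.9°; drift -16.8° → track 317.1°, groundspeed 128.3 kt
Leg 2: heading 102.8°; drift +3.3° → track 106.1°, groundspeed 51.3 kt
Leg 3: heading 192.5°; drift +24.6° → track 217.1°, groundspeed 109.2 kt
Leg 4: heading 313.5°; drift -10.8° → track 302.7°, groundspeed 136.6 kt
Leg 5: heading 249.9°; drift +9.2° → track 259.1°, groundspeed 138.1 kt
Leg 6: heading 285.5°; drift -2.0° → track 283.5°, groundspeed 141.9 kt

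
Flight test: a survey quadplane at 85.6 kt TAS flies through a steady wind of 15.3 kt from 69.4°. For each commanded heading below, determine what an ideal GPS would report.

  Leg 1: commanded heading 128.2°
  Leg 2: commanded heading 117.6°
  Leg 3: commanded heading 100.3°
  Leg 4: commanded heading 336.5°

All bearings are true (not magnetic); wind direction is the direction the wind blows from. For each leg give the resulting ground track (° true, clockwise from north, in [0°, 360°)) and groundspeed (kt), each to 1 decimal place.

Leg 1: heading 128.2°; drift +9.6° → track 137.8°, groundspeed 78.8 kt
Leg 2: heading 117.6°; drift +8.6° → track 126.2°, groundspeed 76.3 kt
Leg 3: heading 100.3°; drift +6.2° → track 106.5°, groundspeed 72.9 kt
Leg 4: heading 336.5°; drift -10.0° → track 326.5°, groundspeed 87.7 kt

Leg 1: track=137.8°, groundspeed=78.8 kt
Leg 2: track=126.2°, groundspeed=76.3 kt
Leg 3: track=106.5°, groundspeed=72.9 kt
Leg 4: track=326.5°, groundspeed=87.7 kt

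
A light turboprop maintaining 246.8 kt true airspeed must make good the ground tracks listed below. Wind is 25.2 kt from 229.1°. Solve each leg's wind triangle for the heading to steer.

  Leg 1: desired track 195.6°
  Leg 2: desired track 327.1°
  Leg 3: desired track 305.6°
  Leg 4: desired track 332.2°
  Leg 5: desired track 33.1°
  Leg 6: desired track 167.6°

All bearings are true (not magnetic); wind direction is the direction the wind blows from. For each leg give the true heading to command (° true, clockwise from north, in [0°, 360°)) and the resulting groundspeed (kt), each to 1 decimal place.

Leg 1: heading=198.8°, groundspeed=225.4 kt
Leg 2: heading=321.3°, groundspeed=249.0 kt
Leg 3: heading=299.9°, groundspeed=239.7 kt
Leg 4: heading=326.5°, groundspeed=251.3 kt
Leg 5: heading=31.5°, groundspeed=270.9 kt
Leg 6: heading=172.7°, groundspeed=233.8 kt

Leg 1: desired track 195.6°; wind correction +3.2° → command heading 198.8°, groundspeed 225.4 kt
Leg 2: desired track 327.1°; wind correction -5.8° → command heading 321.3°, groundspeed 249.0 kt
Leg 3: desired track 305.6°; wind correction -5.7° → command heading 299.9°, groundspeed 239.7 kt
Leg 4: desired track 332.2°; wind correction -5.7° → command heading 326.5°, groundspeed 251.3 kt
Leg 5: desired track 33.1°; wind correction -1.6° → command heading 31.5°, groundspeed 270.9 kt
Leg 6: desired track 167.6°; wind correction +5.1° → command heading 172.7°, groundspeed 233.8 kt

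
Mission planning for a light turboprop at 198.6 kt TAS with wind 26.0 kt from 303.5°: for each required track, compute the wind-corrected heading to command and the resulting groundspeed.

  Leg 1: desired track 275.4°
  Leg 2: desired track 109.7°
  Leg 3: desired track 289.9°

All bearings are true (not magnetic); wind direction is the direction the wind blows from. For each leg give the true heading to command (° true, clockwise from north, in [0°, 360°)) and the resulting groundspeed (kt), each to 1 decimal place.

Leg 1: desired track 275.4°; wind correction +3.5° → command heading 278.9°, groundspeed 175.3 kt
Leg 2: desired track 109.7°; wind correction -1.8° → command heading 107.9°, groundspeed 223.8 kt
Leg 3: desired track 289.9°; wind correction +1.8° → command heading 291.7°, groundspeed 173.2 kt

Leg 1: heading=278.9°, groundspeed=175.3 kt
Leg 2: heading=107.9°, groundspeed=223.8 kt
Leg 3: heading=291.7°, groundspeed=173.2 kt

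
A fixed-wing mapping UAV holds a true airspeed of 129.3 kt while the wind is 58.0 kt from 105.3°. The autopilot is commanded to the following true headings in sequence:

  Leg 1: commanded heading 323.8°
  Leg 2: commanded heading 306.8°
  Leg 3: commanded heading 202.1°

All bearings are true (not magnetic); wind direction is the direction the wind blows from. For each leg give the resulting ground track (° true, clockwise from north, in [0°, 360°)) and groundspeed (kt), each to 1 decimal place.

Leg 1: heading 323.8°; drift -11.7° → track 312.1°, groundspeed 178.4 kt
Leg 2: heading 306.8°; drift -6.6° → track 300.2°, groundspeed 184.5 kt
Leg 3: heading 202.1°; drift +22.9° → track 225.0°, groundspeed 147.8 kt

Leg 1: track=312.1°, groundspeed=178.4 kt
Leg 2: track=300.2°, groundspeed=184.5 kt
Leg 3: track=225.0°, groundspeed=147.8 kt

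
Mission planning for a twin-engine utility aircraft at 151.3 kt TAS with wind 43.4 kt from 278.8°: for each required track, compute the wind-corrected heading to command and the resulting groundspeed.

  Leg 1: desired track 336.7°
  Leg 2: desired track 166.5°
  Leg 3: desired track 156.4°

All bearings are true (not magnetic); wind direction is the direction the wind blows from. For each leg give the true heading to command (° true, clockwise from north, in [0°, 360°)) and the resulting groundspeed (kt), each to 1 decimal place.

Leg 1: heading=322.6°, groundspeed=123.7 kt
Leg 2: heading=181.9°, groundspeed=162.3 kt
Leg 3: heading=170.4°, groundspeed=170.1 kt

Leg 1: desired track 336.7°; wind correction -14.1° → command heading 322.6°, groundspeed 123.7 kt
Leg 2: desired track 166.5°; wind correction +15.4° → command heading 181.9°, groundspeed 162.3 kt
Leg 3: desired track 156.4°; wind correction +14.0° → command heading 170.4°, groundspeed 170.1 kt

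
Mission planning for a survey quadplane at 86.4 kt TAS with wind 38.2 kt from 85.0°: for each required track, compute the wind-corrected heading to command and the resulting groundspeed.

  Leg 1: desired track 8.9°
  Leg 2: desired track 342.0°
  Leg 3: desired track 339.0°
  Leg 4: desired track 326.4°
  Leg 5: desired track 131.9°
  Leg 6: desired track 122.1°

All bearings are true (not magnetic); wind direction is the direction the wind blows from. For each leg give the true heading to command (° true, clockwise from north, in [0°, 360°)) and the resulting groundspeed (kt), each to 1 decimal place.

Leg 1: desired track 8.9°; wind correction +25.4° → command heading 34.3°, groundspeed 68.9 kt
Leg 2: desired track 342.0°; wind correction +25.5° → command heading 7.5°, groundspeed 86.6 kt
Leg 3: desired track 339.0°; wind correction +25.2° → command heading 4.2°, groundspeed 88.7 kt
Leg 4: desired track 326.4°; wind correction +22.8° → command heading 349.2°, groundspeed 97.9 kt
Leg 5: desired track 131.9°; wind correction -18.8° → command heading 113.1°, groundspeed 55.7 kt
Leg 6: desired track 122.1°; wind correction -15.5° → command heading 106.6°, groundspeed 52.8 kt

Leg 1: heading=34.3°, groundspeed=68.9 kt
Leg 2: heading=7.5°, groundspeed=86.6 kt
Leg 3: heading=4.2°, groundspeed=88.7 kt
Leg 4: heading=349.2°, groundspeed=97.9 kt
Leg 5: heading=113.1°, groundspeed=55.7 kt
Leg 6: heading=106.6°, groundspeed=52.8 kt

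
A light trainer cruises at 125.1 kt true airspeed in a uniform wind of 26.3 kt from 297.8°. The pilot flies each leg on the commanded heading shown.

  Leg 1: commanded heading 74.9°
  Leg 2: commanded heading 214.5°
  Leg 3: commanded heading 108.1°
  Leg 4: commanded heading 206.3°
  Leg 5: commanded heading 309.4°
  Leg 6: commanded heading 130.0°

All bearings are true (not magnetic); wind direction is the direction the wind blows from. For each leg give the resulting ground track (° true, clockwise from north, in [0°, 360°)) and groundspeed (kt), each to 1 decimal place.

Leg 1: track=82.0°, groundspeed=145.5 kt
Leg 2: track=202.4°, groundspeed=124.8 kt
Leg 3: track=109.8°, groundspeed=151.1 kt
Leg 4: track=194.5°, groundspeed=128.5 kt
Leg 5: track=312.4°, groundspeed=99.5 kt
Leg 6: track=127.9°, groundspeed=150.9 kt

Leg 1: heading 74.9°; drift +7.1° → track 82.0°, groundspeed 145.5 kt
Leg 2: heading 214.5°; drift -12.1° → track 202.4°, groundspeed 124.8 kt
Leg 3: heading 108.1°; drift +1.7° → track 109.8°, groundspeed 151.1 kt
Leg 4: heading 206.3°; drift -11.8° → track 194.5°, groundspeed 128.5 kt
Leg 5: heading 309.4°; drift +3.0° → track 312.4°, groundspeed 99.5 kt
Leg 6: heading 130.0°; drift -2.1° → track 127.9°, groundspeed 150.9 kt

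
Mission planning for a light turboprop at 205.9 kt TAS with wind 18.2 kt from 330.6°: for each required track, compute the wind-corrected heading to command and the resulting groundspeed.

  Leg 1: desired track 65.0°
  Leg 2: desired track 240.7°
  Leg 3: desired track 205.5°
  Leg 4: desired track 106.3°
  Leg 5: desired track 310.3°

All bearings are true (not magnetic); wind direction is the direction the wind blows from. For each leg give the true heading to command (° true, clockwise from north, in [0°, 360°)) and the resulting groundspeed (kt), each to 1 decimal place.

Leg 1: heading=59.9°, groundspeed=206.5 kt
Leg 2: heading=245.8°, groundspeed=205.1 kt
Leg 3: heading=209.6°, groundspeed=215.8 kt
Leg 4: heading=102.8°, groundspeed=218.5 kt
Leg 5: heading=312.1°, groundspeed=188.7 kt

Leg 1: desired track 65.0°; wind correction -5.1° → command heading 59.9°, groundspeed 206.5 kt
Leg 2: desired track 240.7°; wind correction +5.1° → command heading 245.8°, groundspeed 205.1 kt
Leg 3: desired track 205.5°; wind correction +4.1° → command heading 209.6°, groundspeed 215.8 kt
Leg 4: desired track 106.3°; wind correction -3.5° → command heading 102.8°, groundspeed 218.5 kt
Leg 5: desired track 310.3°; wind correction +1.8° → command heading 312.1°, groundspeed 188.7 kt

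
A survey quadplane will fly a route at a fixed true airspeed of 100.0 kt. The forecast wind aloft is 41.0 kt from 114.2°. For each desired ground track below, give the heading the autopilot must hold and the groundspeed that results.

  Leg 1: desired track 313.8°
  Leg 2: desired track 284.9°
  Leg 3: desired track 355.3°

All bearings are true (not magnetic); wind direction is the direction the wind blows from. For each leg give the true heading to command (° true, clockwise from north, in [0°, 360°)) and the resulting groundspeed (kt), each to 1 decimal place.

Leg 1: desired track 313.8°; wind correction +7.9° → command heading 321.7°, groundspeed 137.7 kt
Leg 2: desired track 284.9°; wind correction -3.8° → command heading 281.1°, groundspeed 140.2 kt
Leg 3: desired track 355.3°; wind correction +21.0° → command heading 16.3°, groundspeed 113.2 kt

Leg 1: heading=321.7°, groundspeed=137.7 kt
Leg 2: heading=281.1°, groundspeed=140.2 kt
Leg 3: heading=16.3°, groundspeed=113.2 kt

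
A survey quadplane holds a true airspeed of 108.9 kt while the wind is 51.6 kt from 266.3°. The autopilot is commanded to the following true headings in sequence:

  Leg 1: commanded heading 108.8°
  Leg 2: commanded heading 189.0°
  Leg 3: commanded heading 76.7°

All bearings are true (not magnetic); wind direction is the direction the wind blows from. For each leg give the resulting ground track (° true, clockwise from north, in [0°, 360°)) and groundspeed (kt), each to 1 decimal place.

Leg 1: track=101.6°, groundspeed=157.8 kt
Leg 2: track=161.7°, groundspeed=109.8 kt
Leg 3: track=79.8°, groundspeed=160.0 kt

Leg 1: heading 108.8°; drift -7.2° → track 101.6°, groundspeed 157.8 kt
Leg 2: heading 189.0°; drift -27.3° → track 161.7°, groundspeed 109.8 kt
Leg 3: heading 76.7°; drift +3.1° → track 79.8°, groundspeed 160.0 kt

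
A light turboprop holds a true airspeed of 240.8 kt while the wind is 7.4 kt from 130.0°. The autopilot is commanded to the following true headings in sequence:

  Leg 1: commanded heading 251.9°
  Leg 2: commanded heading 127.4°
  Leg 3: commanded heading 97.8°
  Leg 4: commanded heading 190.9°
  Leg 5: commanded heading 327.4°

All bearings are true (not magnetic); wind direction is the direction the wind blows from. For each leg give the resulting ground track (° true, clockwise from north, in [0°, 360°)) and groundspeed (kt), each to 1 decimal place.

Leg 1: track=253.4°, groundspeed=244.8 kt
Leg 2: track=127.3°, groundspeed=233.4 kt
Leg 3: track=96.8°, groundspeed=234.6 kt
Leg 4: track=192.5°, groundspeed=237.3 kt
Leg 5: track=326.9°, groundspeed=247.9 kt

Leg 1: heading 251.9°; drift +1.5° → track 253.4°, groundspeed 244.8 kt
Leg 2: heading 127.4°; drift -0.1° → track 127.3°, groundspeed 233.4 kt
Leg 3: heading 97.8°; drift -1.0° → track 96.8°, groundspeed 234.6 kt
Leg 4: heading 190.9°; drift +1.6° → track 192.5°, groundspeed 237.3 kt
Leg 5: heading 327.4°; drift -0.5° → track 326.9°, groundspeed 247.9 kt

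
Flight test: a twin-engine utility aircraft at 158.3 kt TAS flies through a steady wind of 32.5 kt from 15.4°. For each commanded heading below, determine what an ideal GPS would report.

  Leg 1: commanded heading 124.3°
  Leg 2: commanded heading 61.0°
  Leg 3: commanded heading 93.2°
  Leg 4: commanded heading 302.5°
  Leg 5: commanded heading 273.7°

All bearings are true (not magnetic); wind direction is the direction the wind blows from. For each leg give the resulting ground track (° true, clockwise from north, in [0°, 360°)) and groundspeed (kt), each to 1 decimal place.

Leg 1: track=134.6°, groundspeed=171.6 kt
Leg 2: track=70.7°, groundspeed=137.5 kt
Leg 3: track=105.0°, groundspeed=154.7 kt
Leg 4: track=290.7°, groundspeed=152.0 kt
Leg 5: track=262.8°, groundspeed=167.9 kt

Leg 1: heading 124.3°; drift +10.3° → track 134.6°, groundspeed 171.6 kt
Leg 2: heading 61.0°; drift +9.7° → track 70.7°, groundspeed 137.5 kt
Leg 3: heading 93.2°; drift +11.8° → track 105.0°, groundspeed 154.7 kt
Leg 4: heading 302.5°; drift -11.8° → track 290.7°, groundspeed 152.0 kt
Leg 5: heading 273.7°; drift -10.9° → track 262.8°, groundspeed 167.9 kt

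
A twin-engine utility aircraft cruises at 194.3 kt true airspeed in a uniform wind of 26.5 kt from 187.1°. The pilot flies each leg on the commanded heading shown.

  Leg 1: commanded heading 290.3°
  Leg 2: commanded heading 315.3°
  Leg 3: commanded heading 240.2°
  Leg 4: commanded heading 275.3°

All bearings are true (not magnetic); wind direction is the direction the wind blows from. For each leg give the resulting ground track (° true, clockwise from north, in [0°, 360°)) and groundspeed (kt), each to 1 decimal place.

Leg 1: heading 290.3°; drift +7.3° → track 297.6°, groundspeed 202.0 kt
Leg 2: heading 315.3°; drift +5.6° → track 320.9°, groundspeed 211.7 kt
Leg 3: heading 240.2°; drift +6.8° → track 247.0°, groundspeed 179.6 kt
Leg 4: heading 275.3°; drift +7.8° → track 283.1°, groundspeed 195.3 kt

Leg 1: track=297.6°, groundspeed=202.0 kt
Leg 2: track=320.9°, groundspeed=211.7 kt
Leg 3: track=247.0°, groundspeed=179.6 kt
Leg 4: track=283.1°, groundspeed=195.3 kt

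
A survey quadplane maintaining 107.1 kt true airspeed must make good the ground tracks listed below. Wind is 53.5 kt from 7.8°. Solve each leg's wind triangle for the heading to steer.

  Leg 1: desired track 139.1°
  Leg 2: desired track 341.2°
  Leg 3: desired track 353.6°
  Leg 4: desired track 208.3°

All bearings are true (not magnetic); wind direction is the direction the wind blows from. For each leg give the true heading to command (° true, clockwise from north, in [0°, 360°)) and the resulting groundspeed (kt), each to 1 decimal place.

Leg 1: heading=117.1°, groundspeed=134.6 kt
Leg 2: heading=354.1°, groundspeed=56.5 kt
Leg 3: heading=0.6°, groundspeed=54.4 kt
Leg 4: heading=218.4°, groundspeed=155.6 kt

Leg 1: desired track 139.1°; wind correction -22.0° → command heading 117.1°, groundspeed 134.6 kt
Leg 2: desired track 341.2°; wind correction +12.9° → command heading 354.1°, groundspeed 56.5 kt
Leg 3: desired track 353.6°; wind correction +7.0° → command heading 0.6°, groundspeed 54.4 kt
Leg 4: desired track 208.3°; wind correction +10.1° → command heading 218.4°, groundspeed 155.6 kt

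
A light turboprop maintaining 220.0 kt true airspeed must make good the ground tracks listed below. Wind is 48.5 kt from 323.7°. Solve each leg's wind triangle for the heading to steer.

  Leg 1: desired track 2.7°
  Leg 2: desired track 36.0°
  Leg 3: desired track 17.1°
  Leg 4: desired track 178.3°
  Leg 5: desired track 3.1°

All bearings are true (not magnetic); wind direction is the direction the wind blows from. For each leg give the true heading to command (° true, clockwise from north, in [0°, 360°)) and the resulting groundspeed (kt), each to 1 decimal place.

Leg 1: heading=354.7°, groundspeed=180.2 kt
Leg 2: heading=23.9°, groundspeed=200.3 kt
Leg 3: heading=6.9°, groundspeed=187.6 kt
Leg 4: heading=185.5°, groundspeed=258.2 kt
Leg 5: heading=355.1°, groundspeed=180.4 kt

Leg 1: desired track 2.7°; wind correction -8.0° → command heading 354.7°, groundspeed 180.2 kt
Leg 2: desired track 36.0°; wind correction -12.1° → command heading 23.9°, groundspeed 200.3 kt
Leg 3: desired track 17.1°; wind correction -10.2° → command heading 6.9°, groundspeed 187.6 kt
Leg 4: desired track 178.3°; wind correction +7.2° → command heading 185.5°, groundspeed 258.2 kt
Leg 5: desired track 3.1°; wind correction -8.0° → command heading 355.1°, groundspeed 180.4 kt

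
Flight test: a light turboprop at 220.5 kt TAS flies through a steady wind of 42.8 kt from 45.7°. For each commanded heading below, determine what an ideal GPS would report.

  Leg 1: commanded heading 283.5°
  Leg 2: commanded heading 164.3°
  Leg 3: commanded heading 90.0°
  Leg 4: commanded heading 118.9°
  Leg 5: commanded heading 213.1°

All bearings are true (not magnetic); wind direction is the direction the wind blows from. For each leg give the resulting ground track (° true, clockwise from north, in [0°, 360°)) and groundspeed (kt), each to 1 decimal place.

Leg 1: track=275.0°, groundspeed=246.0 kt
Leg 2: track=173.2°, groundspeed=243.9 kt
Leg 3: track=98.9°, groundspeed=192.2 kt
Leg 4: track=130.0°, groundspeed=212.1 kt
Leg 5: track=215.1°, groundspeed=262.4 kt

Leg 1: heading 283.5°; drift -8.5° → track 275.0°, groundspeed 246.0 kt
Leg 2: heading 164.3°; drift +8.9° → track 173.2°, groundspeed 243.9 kt
Leg 3: heading 90.0°; drift +8.9° → track 98.9°, groundspeed 192.2 kt
Leg 4: heading 118.9°; drift +11.1° → track 130.0°, groundspeed 212.1 kt
Leg 5: heading 213.1°; drift +2.0° → track 215.1°, groundspeed 262.4 kt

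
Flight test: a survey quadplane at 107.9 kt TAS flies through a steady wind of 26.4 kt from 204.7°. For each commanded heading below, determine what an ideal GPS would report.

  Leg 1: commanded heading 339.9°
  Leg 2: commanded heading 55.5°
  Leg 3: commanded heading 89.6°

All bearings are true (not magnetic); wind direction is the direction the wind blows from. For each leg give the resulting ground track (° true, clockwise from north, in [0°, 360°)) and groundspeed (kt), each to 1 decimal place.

Leg 1: heading 339.9°; drift +8.4° → track 348.3°, groundspeed 128.0 kt
Leg 2: heading 55.5°; drift -5.9° → track 49.6°, groundspeed 131.3 kt
Leg 3: heading 89.6°; drift -11.4° → track 78.2°, groundspeed 121.5 kt

Leg 1: track=348.3°, groundspeed=128.0 kt
Leg 2: track=49.6°, groundspeed=131.3 kt
Leg 3: track=78.2°, groundspeed=121.5 kt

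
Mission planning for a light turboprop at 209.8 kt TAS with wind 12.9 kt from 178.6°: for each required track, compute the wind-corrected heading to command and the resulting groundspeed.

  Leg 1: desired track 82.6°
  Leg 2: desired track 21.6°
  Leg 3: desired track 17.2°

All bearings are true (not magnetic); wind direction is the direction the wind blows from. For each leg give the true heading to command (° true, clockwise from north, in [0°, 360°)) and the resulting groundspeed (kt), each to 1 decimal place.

Leg 1: heading=86.1°, groundspeed=210.8 kt
Leg 2: heading=23.0°, groundspeed=221.6 kt
Leg 3: heading=18.3°, groundspeed=222.0 kt

Leg 1: desired track 82.6°; wind correction +3.5° → command heading 86.1°, groundspeed 210.8 kt
Leg 2: desired track 21.6°; wind correction +1.4° → command heading 23.0°, groundspeed 221.6 kt
Leg 3: desired track 17.2°; wind correction +1.1° → command heading 18.3°, groundspeed 222.0 kt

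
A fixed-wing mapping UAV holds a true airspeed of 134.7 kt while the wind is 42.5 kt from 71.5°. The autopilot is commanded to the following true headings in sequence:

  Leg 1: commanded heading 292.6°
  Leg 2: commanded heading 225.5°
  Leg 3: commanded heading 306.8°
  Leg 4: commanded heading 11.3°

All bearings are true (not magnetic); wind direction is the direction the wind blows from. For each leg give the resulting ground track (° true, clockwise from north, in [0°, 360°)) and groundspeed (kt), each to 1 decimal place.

Leg 1: track=283.1°, groundspeed=169.1 kt
Leg 2: track=231.7°, groundspeed=173.9 kt
Leg 3: track=294.4°, groundspeed=162.7 kt
Leg 4: track=353.3°, groundspeed=119.4 kt

Leg 1: heading 292.6°; drift -9.5° → track 283.1°, groundspeed 169.1 kt
Leg 2: heading 225.5°; drift +6.2° → track 231.7°, groundspeed 173.9 kt
Leg 3: heading 306.8°; drift -12.4° → track 294.4°, groundspeed 162.7 kt
Leg 4: heading 11.3°; drift -18.0° → track 353.3°, groundspeed 119.4 kt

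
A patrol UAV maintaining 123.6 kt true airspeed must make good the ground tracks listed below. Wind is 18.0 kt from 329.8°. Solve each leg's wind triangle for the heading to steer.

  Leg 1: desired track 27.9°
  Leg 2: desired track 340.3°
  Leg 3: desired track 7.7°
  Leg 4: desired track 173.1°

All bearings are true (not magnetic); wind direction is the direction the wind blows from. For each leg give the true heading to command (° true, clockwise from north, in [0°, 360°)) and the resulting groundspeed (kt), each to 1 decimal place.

Leg 1: heading=20.8°, groundspeed=113.1 kt
Leg 2: heading=338.8°, groundspeed=105.9 kt
Leg 3: heading=2.6°, groundspeed=108.9 kt
Leg 4: heading=176.4°, groundspeed=139.9 kt

Leg 1: desired track 27.9°; wind correction -7.1° → command heading 20.8°, groundspeed 113.1 kt
Leg 2: desired track 340.3°; wind correction -1.5° → command heading 338.8°, groundspeed 105.9 kt
Leg 3: desired track 7.7°; wind correction -5.1° → command heading 2.6°, groundspeed 108.9 kt
Leg 4: desired track 173.1°; wind correction +3.3° → command heading 176.4°, groundspeed 139.9 kt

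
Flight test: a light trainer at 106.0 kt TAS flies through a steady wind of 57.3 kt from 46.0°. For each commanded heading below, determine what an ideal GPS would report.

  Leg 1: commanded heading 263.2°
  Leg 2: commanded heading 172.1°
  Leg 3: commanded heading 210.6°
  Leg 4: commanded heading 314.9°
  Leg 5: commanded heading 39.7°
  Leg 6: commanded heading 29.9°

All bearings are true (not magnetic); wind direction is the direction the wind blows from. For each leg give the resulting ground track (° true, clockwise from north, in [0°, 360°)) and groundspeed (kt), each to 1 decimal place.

Leg 1: track=250.3°, groundspeed=155.5 kt
Leg 2: track=190.4°, groundspeed=147.2 kt
Leg 3: track=216.0°, groundspeed=162.0 kt
Leg 4: track=286.8°, groundspeed=121.5 kt
Leg 5: track=32.4°, groundspeed=49.4 kt
Leg 6: track=12.6°, groundspeed=53.4 kt

Leg 1: heading 263.2°; drift -12.9° → track 250.3°, groundspeed 155.5 kt
Leg 2: heading 172.1°; drift +18.3° → track 190.4°, groundspeed 147.2 kt
Leg 3: heading 210.6°; drift +5.4° → track 216.0°, groundspeed 162.0 kt
Leg 4: heading 314.9°; drift -28.1° → track 286.8°, groundspeed 121.5 kt
Leg 5: heading 39.7°; drift -7.3° → track 32.4°, groundspeed 49.4 kt
Leg 6: heading 29.9°; drift -17.3° → track 12.6°, groundspeed 53.4 kt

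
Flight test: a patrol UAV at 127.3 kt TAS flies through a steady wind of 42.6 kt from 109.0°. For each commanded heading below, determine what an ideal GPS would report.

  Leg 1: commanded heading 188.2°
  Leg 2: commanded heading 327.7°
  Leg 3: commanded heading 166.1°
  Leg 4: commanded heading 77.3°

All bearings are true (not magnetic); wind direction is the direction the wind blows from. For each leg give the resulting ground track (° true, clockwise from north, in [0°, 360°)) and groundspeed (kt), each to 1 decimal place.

Leg 1: track=207.5°, groundspeed=126.4 kt
Leg 2: track=318.3°, groundspeed=162.7 kt
Leg 3: track=185.1°, groundspeed=110.1 kt
Leg 4: track=63.5°, groundspeed=93.8 kt

Leg 1: heading 188.2°; drift +19.3° → track 207.5°, groundspeed 126.4 kt
Leg 2: heading 327.7°; drift -9.4° → track 318.3°, groundspeed 162.7 kt
Leg 3: heading 166.1°; drift +19.0° → track 185.1°, groundspeed 110.1 kt
Leg 4: heading 77.3°; drift -13.8° → track 63.5°, groundspeed 93.8 kt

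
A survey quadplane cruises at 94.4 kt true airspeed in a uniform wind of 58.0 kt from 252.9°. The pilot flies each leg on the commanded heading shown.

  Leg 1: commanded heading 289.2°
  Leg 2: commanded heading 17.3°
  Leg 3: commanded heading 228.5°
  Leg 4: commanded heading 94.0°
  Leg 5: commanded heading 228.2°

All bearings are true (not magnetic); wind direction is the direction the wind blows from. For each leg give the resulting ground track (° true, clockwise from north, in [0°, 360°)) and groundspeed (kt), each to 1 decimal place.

Leg 1: track=325.0°, groundspeed=58.7 kt
Leg 2: track=37.9°, groundspeed=135.9 kt
Leg 3: track=198.5°, groundspeed=48.0 kt
Leg 4: track=86.0°, groundspeed=150.0 kt
Leg 5: track=198.0°, groundspeed=48.2 kt

Leg 1: heading 289.2°; drift +35.8° → track 325.0°, groundspeed 58.7 kt
Leg 2: heading 17.3°; drift +20.6° → track 37.9°, groundspeed 135.9 kt
Leg 3: heading 228.5°; drift -30.0° → track 198.5°, groundspeed 48.0 kt
Leg 4: heading 94.0°; drift -8.0° → track 86.0°, groundspeed 150.0 kt
Leg 5: heading 228.2°; drift -30.2° → track 198.0°, groundspeed 48.2 kt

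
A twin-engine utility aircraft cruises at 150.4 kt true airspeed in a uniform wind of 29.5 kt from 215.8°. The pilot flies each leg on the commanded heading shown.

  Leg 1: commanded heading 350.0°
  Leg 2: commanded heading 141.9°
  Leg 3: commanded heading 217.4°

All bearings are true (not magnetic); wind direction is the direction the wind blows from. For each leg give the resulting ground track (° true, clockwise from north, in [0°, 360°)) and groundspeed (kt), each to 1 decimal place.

Leg 1: track=357.1°, groundspeed=172.3 kt
Leg 2: track=130.6°, groundspeed=145.0 kt
Leg 3: track=217.8°, groundspeed=120.9 kt

Leg 1: heading 350.0°; drift +7.1° → track 357.1°, groundspeed 172.3 kt
Leg 2: heading 141.9°; drift -11.3° → track 130.6°, groundspeed 145.0 kt
Leg 3: heading 217.4°; drift +0.4° → track 217.8°, groundspeed 120.9 kt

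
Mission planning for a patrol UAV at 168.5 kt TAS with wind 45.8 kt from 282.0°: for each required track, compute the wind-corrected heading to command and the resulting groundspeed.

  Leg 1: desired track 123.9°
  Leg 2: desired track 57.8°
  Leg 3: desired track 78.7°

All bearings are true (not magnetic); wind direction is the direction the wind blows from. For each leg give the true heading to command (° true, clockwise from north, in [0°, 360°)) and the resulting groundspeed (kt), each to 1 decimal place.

Leg 1: heading=129.7°, groundspeed=210.1 kt
Leg 2: heading=46.9°, groundspeed=198.3 kt
Leg 3: heading=72.5°, groundspeed=209.6 kt

Leg 1: desired track 123.9°; wind correction +5.8° → command heading 129.7°, groundspeed 210.1 kt
Leg 2: desired track 57.8°; wind correction -10.9° → command heading 46.9°, groundspeed 198.3 kt
Leg 3: desired track 78.7°; wind correction -6.2° → command heading 72.5°, groundspeed 209.6 kt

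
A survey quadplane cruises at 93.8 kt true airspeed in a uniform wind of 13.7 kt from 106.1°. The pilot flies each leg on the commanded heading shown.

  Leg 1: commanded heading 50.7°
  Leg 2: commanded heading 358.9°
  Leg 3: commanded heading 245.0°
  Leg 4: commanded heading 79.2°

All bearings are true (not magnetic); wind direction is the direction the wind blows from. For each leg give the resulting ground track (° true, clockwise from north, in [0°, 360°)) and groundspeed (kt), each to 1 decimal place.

Leg 1: track=43.2°, groundspeed=86.8 kt
Leg 2: track=351.3°, groundspeed=98.7 kt
Leg 3: track=249.9°, groundspeed=104.5 kt
Leg 4: track=74.9°, groundspeed=81.8 kt

Leg 1: heading 50.7°; drift -7.5° → track 43.2°, groundspeed 86.8 kt
Leg 2: heading 358.9°; drift -7.6° → track 351.3°, groundspeed 98.7 kt
Leg 3: heading 245.0°; drift +4.9° → track 249.9°, groundspeed 104.5 kt
Leg 4: heading 79.2°; drift -4.3° → track 74.9°, groundspeed 81.8 kt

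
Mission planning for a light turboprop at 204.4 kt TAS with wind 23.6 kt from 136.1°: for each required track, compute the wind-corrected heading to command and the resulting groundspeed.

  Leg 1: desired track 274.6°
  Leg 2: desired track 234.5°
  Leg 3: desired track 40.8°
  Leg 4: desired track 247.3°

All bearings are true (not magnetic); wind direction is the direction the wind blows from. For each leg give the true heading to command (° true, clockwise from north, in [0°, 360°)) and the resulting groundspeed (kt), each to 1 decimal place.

Leg 1: desired track 274.6°; wind correction -4.4° → command heading 270.2°, groundspeed 221.5 kt
Leg 2: desired track 234.5°; wind correction -6.6° → command heading 227.9°, groundspeed 206.5 kt
Leg 3: desired track 40.8°; wind correction +6.6° → command heading 47.4°, groundspeed 205.2 kt
Leg 4: desired track 247.3°; wind correction -6.2° → command heading 241.1°, groundspeed 211.7 kt

Leg 1: heading=270.2°, groundspeed=221.5 kt
Leg 2: heading=227.9°, groundspeed=206.5 kt
Leg 3: heading=47.4°, groundspeed=205.2 kt
Leg 4: heading=241.1°, groundspeed=211.7 kt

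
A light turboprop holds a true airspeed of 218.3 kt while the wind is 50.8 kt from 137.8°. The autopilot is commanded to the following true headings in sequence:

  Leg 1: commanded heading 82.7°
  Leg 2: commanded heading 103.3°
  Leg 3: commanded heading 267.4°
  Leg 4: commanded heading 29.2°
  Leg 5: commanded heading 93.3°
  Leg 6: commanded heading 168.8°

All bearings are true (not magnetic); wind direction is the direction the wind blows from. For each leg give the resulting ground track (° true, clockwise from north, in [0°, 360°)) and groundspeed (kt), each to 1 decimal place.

Leg 1: heading 82.7°; drift -12.4° → track 70.3°, groundspeed 193.8 kt
Leg 2: heading 103.3°; drift -9.3° → track 94.0°, groundspeed 178.8 kt
Leg 3: heading 267.4°; drift +8.9° → track 276.3°, groundspeed 253.7 kt
Leg 4: heading 29.2°; drift -11.6° → track 17.6°, groundspeed 239.4 kt
Leg 5: heading 93.3°; drift -11.1° → track 82.2°, groundspeed 185.5 kt
Leg 6: heading 168.8°; drift +8.5° → track 177.3°, groundspeed 176.7 kt

Leg 1: track=70.3°, groundspeed=193.8 kt
Leg 2: track=94.0°, groundspeed=178.8 kt
Leg 3: track=276.3°, groundspeed=253.7 kt
Leg 4: track=17.6°, groundspeed=239.4 kt
Leg 5: track=82.2°, groundspeed=185.5 kt
Leg 6: track=177.3°, groundspeed=176.7 kt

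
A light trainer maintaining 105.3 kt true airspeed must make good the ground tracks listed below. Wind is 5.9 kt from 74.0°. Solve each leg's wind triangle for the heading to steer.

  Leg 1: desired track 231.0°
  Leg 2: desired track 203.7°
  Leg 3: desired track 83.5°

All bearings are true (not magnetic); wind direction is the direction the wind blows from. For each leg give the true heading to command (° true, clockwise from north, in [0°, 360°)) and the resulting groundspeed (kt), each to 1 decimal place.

Leg 1: heading=229.7°, groundspeed=110.7 kt
Leg 2: heading=201.2°, groundspeed=109.0 kt
Leg 3: heading=83.0°, groundspeed=99.5 kt

Leg 1: desired track 231.0°; wind correction -1.3° → command heading 229.7°, groundspeed 110.7 kt
Leg 2: desired track 203.7°; wind correction -2.5° → command heading 201.2°, groundspeed 109.0 kt
Leg 3: desired track 83.5°; wind correction -0.5° → command heading 83.0°, groundspeed 99.5 kt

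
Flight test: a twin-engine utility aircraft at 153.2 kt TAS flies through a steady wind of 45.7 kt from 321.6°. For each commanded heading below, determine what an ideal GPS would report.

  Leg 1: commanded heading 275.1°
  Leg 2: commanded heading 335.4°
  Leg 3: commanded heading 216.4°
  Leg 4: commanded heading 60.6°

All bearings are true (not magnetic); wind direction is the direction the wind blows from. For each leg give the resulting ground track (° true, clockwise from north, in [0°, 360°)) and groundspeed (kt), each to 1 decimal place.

Leg 1: track=259.9°, groundspeed=126.2 kt
Leg 2: track=341.1°, groundspeed=109.4 kt
Leg 3: track=201.5°, groundspeed=171.0 kt
Leg 4: track=76.3°, groundspeed=166.6 kt

Leg 1: heading 275.1°; drift -15.2° → track 259.9°, groundspeed 126.2 kt
Leg 2: heading 335.4°; drift +5.7° → track 341.1°, groundspeed 109.4 kt
Leg 3: heading 216.4°; drift -14.9° → track 201.5°, groundspeed 171.0 kt
Leg 4: heading 60.6°; drift +15.7° → track 76.3°, groundspeed 166.6 kt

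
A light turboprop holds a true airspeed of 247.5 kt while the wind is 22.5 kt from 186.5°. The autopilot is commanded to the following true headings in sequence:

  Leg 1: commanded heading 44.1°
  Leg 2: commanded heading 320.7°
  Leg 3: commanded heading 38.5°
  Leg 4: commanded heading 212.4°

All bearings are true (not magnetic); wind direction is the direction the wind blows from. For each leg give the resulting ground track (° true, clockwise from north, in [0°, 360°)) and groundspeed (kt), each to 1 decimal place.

Leg 1: heading 44.1°; drift -3.0° → track 41.1°, groundspeed 265.7 kt
Leg 2: heading 320.7°; drift +3.5° → track 324.2°, groundspeed 263.7 kt
Leg 3: heading 38.5°; drift -2.6° → track 35.9°, groundspeed 266.8 kt
Leg 4: heading 212.4°; drift +2.5° → track 214.9°, groundspeed 227.5 kt

Leg 1: track=41.1°, groundspeed=265.7 kt
Leg 2: track=324.2°, groundspeed=263.7 kt
Leg 3: track=35.9°, groundspeed=266.8 kt
Leg 4: track=214.9°, groundspeed=227.5 kt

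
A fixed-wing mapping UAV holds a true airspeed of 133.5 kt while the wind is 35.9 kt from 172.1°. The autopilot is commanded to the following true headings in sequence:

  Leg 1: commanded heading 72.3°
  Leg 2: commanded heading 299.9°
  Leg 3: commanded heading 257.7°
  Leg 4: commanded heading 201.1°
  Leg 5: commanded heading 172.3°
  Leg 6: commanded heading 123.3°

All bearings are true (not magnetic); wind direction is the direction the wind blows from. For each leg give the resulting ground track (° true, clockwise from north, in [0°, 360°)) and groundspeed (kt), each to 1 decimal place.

Leg 1: track=58.1°, groundspeed=144.0 kt
Leg 2: track=310.2°, groundspeed=158.1 kt
Leg 3: track=273.0°, groundspeed=135.6 kt
Leg 4: track=210.8°, groundspeed=103.6 kt
Leg 5: track=172.4°, groundspeed=97.6 kt
Leg 6: track=109.5°, groundspeed=113.1 kt

Leg 1: heading 72.3°; drift -14.2° → track 58.1°, groundspeed 144.0 kt
Leg 2: heading 299.9°; drift +10.3° → track 310.2°, groundspeed 158.1 kt
Leg 3: heading 257.7°; drift +15.3° → track 273.0°, groundspeed 135.6 kt
Leg 4: heading 201.1°; drift +9.7° → track 210.8°, groundspeed 103.6 kt
Leg 5: heading 172.3°; drift +0.1° → track 172.4°, groundspeed 97.6 kt
Leg 6: heading 123.3°; drift -13.8° → track 109.5°, groundspeed 113.1 kt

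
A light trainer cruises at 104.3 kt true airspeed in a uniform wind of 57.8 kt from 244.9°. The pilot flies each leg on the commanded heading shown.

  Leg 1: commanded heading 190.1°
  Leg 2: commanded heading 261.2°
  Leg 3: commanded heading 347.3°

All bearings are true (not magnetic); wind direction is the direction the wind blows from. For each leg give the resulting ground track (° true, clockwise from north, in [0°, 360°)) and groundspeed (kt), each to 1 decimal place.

Leg 1: heading 190.1°; drift -33.6° → track 156.5°, groundspeed 85.3 kt
Leg 2: heading 261.2°; drift +18.4° → track 279.6°, groundspeed 51.4 kt
Leg 3: heading 347.3°; drift +25.8° → track 13.1°, groundspeed 129.6 kt

Leg 1: track=156.5°, groundspeed=85.3 kt
Leg 2: track=279.6°, groundspeed=51.4 kt
Leg 3: track=13.1°, groundspeed=129.6 kt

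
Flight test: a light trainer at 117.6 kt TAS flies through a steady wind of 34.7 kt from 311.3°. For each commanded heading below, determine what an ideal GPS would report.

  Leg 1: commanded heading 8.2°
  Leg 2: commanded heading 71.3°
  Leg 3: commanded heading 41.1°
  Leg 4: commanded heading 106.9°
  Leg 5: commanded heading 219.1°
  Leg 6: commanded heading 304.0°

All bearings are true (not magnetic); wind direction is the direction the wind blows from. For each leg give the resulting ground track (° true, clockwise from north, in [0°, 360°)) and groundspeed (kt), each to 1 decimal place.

Leg 1: track=24.6°, groundspeed=102.8 kt
Leg 2: track=83.9°, groundspeed=138.3 kt
Leg 3: track=57.6°, groundspeed=122.5 kt
Leg 4: track=112.4°, groundspeed=149.9 kt
Leg 5: track=202.8°, groundspeed=123.9 kt
Leg 6: track=301.0°, groundspeed=83.3 kt

Leg 1: heading 8.2°; drift +16.4° → track 24.6°, groundspeed 102.8 kt
Leg 2: heading 71.3°; drift +12.6° → track 83.9°, groundspeed 138.3 kt
Leg 3: heading 41.1°; drift +16.5° → track 57.6°, groundspeed 122.5 kt
Leg 4: heading 106.9°; drift +5.5° → track 112.4°, groundspeed 149.9 kt
Leg 5: heading 219.1°; drift -16.3° → track 202.8°, groundspeed 123.9 kt
Leg 6: heading 304.0°; drift -3.0° → track 301.0°, groundspeed 83.3 kt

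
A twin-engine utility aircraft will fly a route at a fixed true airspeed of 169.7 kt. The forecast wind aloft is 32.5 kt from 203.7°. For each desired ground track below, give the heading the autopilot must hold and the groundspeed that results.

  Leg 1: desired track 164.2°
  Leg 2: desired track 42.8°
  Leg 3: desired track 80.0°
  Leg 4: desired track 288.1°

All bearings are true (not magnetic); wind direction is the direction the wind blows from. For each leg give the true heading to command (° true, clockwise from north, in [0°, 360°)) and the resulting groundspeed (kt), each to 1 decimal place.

Leg 1: heading=171.2°, groundspeed=143.4 kt
Leg 2: heading=46.4°, groundspeed=200.1 kt
Leg 3: heading=89.2°, groundspeed=185.6 kt
Leg 4: heading=277.1°, groundspeed=163.4 kt

Leg 1: desired track 164.2°; wind correction +7.0° → command heading 171.2°, groundspeed 143.4 kt
Leg 2: desired track 42.8°; wind correction +3.6° → command heading 46.4°, groundspeed 200.1 kt
Leg 3: desired track 80.0°; wind correction +9.2° → command heading 89.2°, groundspeed 185.6 kt
Leg 4: desired track 288.1°; wind correction -11.0° → command heading 277.1°, groundspeed 163.4 kt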